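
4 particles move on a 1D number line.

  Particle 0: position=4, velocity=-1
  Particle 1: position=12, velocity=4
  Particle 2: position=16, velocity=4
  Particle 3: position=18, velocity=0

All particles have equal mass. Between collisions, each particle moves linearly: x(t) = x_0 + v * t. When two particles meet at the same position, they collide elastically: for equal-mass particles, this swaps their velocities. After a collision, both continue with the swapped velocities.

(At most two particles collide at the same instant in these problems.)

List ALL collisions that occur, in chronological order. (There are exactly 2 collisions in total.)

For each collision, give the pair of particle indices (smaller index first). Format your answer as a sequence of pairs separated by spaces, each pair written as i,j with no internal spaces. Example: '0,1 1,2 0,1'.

Answer: 2,3 1,2

Derivation:
Collision at t=1/2: particles 2 and 3 swap velocities; positions: p0=7/2 p1=14 p2=18 p3=18; velocities now: v0=-1 v1=4 v2=0 v3=4
Collision at t=3/2: particles 1 and 2 swap velocities; positions: p0=5/2 p1=18 p2=18 p3=22; velocities now: v0=-1 v1=0 v2=4 v3=4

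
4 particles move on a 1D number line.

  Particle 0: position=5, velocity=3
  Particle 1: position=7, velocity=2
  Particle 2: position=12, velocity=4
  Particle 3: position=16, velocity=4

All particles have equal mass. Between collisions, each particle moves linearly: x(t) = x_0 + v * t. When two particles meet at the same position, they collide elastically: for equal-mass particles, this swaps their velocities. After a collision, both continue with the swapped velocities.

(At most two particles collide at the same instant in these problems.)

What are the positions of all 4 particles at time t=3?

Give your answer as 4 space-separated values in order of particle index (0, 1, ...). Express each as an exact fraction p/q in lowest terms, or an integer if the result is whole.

Answer: 13 14 24 28

Derivation:
Collision at t=2: particles 0 and 1 swap velocities; positions: p0=11 p1=11 p2=20 p3=24; velocities now: v0=2 v1=3 v2=4 v3=4
Advance to t=3 (no further collisions before then); velocities: v0=2 v1=3 v2=4 v3=4; positions = 13 14 24 28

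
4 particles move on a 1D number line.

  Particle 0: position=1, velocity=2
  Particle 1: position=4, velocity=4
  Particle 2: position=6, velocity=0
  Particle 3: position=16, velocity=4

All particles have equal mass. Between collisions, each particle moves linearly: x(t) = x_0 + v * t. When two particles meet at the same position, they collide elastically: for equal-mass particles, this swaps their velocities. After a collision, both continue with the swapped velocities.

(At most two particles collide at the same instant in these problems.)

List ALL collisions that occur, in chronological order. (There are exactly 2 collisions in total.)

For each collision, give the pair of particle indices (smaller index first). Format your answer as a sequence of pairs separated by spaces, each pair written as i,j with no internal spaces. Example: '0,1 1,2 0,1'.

Answer: 1,2 0,1

Derivation:
Collision at t=1/2: particles 1 and 2 swap velocities; positions: p0=2 p1=6 p2=6 p3=18; velocities now: v0=2 v1=0 v2=4 v3=4
Collision at t=5/2: particles 0 and 1 swap velocities; positions: p0=6 p1=6 p2=14 p3=26; velocities now: v0=0 v1=2 v2=4 v3=4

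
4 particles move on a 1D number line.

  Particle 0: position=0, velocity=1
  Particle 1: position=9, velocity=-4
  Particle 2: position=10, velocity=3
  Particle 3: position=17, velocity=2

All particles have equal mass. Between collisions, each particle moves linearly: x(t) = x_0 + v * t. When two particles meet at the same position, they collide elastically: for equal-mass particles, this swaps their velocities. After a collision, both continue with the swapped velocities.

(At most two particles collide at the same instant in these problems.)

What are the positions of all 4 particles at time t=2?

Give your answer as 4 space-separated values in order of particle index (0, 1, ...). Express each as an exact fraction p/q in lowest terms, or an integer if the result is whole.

Answer: 1 2 16 21

Derivation:
Collision at t=9/5: particles 0 and 1 swap velocities; positions: p0=9/5 p1=9/5 p2=77/5 p3=103/5; velocities now: v0=-4 v1=1 v2=3 v3=2
Advance to t=2 (no further collisions before then); velocities: v0=-4 v1=1 v2=3 v3=2; positions = 1 2 16 21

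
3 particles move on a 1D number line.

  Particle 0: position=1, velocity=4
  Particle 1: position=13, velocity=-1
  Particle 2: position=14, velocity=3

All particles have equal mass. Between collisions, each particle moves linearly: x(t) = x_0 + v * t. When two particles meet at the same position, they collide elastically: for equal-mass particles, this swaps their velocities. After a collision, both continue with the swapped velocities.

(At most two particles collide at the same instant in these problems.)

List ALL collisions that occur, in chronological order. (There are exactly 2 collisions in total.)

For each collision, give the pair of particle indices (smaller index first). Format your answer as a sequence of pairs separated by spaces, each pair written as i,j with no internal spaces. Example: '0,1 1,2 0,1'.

Collision at t=12/5: particles 0 and 1 swap velocities; positions: p0=53/5 p1=53/5 p2=106/5; velocities now: v0=-1 v1=4 v2=3
Collision at t=13: particles 1 and 2 swap velocities; positions: p0=0 p1=53 p2=53; velocities now: v0=-1 v1=3 v2=4

Answer: 0,1 1,2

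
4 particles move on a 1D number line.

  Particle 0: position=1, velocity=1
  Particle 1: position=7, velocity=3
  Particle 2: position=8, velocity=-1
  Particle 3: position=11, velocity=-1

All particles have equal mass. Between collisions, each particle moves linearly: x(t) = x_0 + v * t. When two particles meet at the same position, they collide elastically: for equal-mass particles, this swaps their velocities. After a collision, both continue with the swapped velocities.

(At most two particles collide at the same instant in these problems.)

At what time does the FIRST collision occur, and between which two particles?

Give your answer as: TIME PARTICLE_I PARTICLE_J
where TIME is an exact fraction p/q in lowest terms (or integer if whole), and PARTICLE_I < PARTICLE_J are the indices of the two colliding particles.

Answer: 1/4 1 2

Derivation:
Pair (0,1): pos 1,7 vel 1,3 -> not approaching (rel speed -2 <= 0)
Pair (1,2): pos 7,8 vel 3,-1 -> gap=1, closing at 4/unit, collide at t=1/4
Pair (2,3): pos 8,11 vel -1,-1 -> not approaching (rel speed 0 <= 0)
Earliest collision: t=1/4 between 1 and 2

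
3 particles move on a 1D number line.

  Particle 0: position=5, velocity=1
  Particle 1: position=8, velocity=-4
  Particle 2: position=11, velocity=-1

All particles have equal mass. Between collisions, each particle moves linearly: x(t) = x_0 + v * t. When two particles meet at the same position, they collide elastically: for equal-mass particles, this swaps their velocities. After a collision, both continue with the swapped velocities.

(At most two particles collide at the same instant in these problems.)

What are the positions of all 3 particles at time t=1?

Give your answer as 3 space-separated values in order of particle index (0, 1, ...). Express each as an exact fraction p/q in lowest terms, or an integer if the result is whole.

Collision at t=3/5: particles 0 and 1 swap velocities; positions: p0=28/5 p1=28/5 p2=52/5; velocities now: v0=-4 v1=1 v2=-1
Advance to t=1 (no further collisions before then); velocities: v0=-4 v1=1 v2=-1; positions = 4 6 10

Answer: 4 6 10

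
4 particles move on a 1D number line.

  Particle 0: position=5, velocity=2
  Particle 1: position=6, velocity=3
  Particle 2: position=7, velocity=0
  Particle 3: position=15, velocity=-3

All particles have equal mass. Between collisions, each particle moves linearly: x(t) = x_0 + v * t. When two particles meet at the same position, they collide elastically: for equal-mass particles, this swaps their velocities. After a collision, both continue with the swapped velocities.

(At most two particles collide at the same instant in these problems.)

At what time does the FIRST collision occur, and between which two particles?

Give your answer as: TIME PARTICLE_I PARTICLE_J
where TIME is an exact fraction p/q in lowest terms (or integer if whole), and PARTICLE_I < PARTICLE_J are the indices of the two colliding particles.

Pair (0,1): pos 5,6 vel 2,3 -> not approaching (rel speed -1 <= 0)
Pair (1,2): pos 6,7 vel 3,0 -> gap=1, closing at 3/unit, collide at t=1/3
Pair (2,3): pos 7,15 vel 0,-3 -> gap=8, closing at 3/unit, collide at t=8/3
Earliest collision: t=1/3 between 1 and 2

Answer: 1/3 1 2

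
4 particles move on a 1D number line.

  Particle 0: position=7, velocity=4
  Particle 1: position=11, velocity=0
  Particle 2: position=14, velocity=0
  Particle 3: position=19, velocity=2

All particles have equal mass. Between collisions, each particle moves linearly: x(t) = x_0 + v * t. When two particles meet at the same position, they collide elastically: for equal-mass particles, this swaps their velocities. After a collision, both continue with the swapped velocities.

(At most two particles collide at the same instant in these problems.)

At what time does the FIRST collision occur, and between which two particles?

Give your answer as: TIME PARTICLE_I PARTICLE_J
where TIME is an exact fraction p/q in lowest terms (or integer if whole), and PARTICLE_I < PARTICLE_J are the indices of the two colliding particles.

Answer: 1 0 1

Derivation:
Pair (0,1): pos 7,11 vel 4,0 -> gap=4, closing at 4/unit, collide at t=1
Pair (1,2): pos 11,14 vel 0,0 -> not approaching (rel speed 0 <= 0)
Pair (2,3): pos 14,19 vel 0,2 -> not approaching (rel speed -2 <= 0)
Earliest collision: t=1 between 0 and 1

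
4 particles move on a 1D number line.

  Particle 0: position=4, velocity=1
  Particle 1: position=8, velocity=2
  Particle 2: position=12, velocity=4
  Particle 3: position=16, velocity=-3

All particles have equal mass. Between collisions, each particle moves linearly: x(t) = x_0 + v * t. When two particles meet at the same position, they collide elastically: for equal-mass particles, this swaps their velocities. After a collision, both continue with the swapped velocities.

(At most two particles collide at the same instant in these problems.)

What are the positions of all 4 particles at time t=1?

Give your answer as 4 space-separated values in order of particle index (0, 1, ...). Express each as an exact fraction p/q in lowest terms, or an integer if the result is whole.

Collision at t=4/7: particles 2 and 3 swap velocities; positions: p0=32/7 p1=64/7 p2=100/7 p3=100/7; velocities now: v0=1 v1=2 v2=-3 v3=4
Advance to t=1 (no further collisions before then); velocities: v0=1 v1=2 v2=-3 v3=4; positions = 5 10 13 16

Answer: 5 10 13 16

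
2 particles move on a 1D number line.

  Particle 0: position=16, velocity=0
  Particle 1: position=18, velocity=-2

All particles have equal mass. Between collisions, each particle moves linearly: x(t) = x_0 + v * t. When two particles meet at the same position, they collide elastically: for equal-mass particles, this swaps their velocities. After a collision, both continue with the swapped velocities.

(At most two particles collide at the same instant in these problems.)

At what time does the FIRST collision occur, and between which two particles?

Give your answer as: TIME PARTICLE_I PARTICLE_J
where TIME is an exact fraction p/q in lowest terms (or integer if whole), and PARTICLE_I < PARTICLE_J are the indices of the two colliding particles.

Answer: 1 0 1

Derivation:
Pair (0,1): pos 16,18 vel 0,-2 -> gap=2, closing at 2/unit, collide at t=1
Earliest collision: t=1 between 0 and 1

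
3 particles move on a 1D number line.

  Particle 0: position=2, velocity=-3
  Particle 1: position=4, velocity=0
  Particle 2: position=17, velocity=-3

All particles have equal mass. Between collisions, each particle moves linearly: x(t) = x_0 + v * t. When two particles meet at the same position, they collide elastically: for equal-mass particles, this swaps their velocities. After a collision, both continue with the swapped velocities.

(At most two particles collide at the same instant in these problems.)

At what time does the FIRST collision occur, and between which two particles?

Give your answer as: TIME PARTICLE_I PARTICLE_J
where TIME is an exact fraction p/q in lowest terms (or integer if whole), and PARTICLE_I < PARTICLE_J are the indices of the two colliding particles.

Pair (0,1): pos 2,4 vel -3,0 -> not approaching (rel speed -3 <= 0)
Pair (1,2): pos 4,17 vel 0,-3 -> gap=13, closing at 3/unit, collide at t=13/3
Earliest collision: t=13/3 between 1 and 2

Answer: 13/3 1 2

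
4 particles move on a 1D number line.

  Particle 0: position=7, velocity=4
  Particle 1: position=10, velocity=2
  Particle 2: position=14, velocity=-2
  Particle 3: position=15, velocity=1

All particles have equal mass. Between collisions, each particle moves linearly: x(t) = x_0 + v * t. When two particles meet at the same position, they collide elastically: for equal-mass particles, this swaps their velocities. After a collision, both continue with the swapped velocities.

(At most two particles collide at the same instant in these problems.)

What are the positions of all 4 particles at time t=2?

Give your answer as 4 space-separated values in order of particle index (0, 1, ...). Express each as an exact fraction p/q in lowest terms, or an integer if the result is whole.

Collision at t=1: particles 1 and 2 swap velocities; positions: p0=11 p1=12 p2=12 p3=16; velocities now: v0=4 v1=-2 v2=2 v3=1
Collision at t=7/6: particles 0 and 1 swap velocities; positions: p0=35/3 p1=35/3 p2=37/3 p3=97/6; velocities now: v0=-2 v1=4 v2=2 v3=1
Collision at t=3/2: particles 1 and 2 swap velocities; positions: p0=11 p1=13 p2=13 p3=33/2; velocities now: v0=-2 v1=2 v2=4 v3=1
Advance to t=2 (no further collisions before then); velocities: v0=-2 v1=2 v2=4 v3=1; positions = 10 14 15 17

Answer: 10 14 15 17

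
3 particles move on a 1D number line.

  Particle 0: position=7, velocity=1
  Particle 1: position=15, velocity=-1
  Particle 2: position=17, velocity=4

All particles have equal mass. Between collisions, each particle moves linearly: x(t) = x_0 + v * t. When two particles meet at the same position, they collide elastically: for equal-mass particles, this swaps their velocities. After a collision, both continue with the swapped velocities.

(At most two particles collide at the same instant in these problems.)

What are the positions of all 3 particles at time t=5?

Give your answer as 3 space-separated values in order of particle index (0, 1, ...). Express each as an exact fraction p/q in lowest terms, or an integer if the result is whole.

Answer: 10 12 37

Derivation:
Collision at t=4: particles 0 and 1 swap velocities; positions: p0=11 p1=11 p2=33; velocities now: v0=-1 v1=1 v2=4
Advance to t=5 (no further collisions before then); velocities: v0=-1 v1=1 v2=4; positions = 10 12 37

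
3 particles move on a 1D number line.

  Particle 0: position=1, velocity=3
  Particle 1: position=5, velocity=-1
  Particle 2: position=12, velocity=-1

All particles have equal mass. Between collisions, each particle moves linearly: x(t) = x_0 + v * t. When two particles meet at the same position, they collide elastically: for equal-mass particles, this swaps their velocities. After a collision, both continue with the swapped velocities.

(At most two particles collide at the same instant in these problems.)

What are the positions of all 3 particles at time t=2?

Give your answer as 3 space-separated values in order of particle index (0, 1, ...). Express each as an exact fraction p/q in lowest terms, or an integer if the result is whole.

Answer: 3 7 10

Derivation:
Collision at t=1: particles 0 and 1 swap velocities; positions: p0=4 p1=4 p2=11; velocities now: v0=-1 v1=3 v2=-1
Advance to t=2 (no further collisions before then); velocities: v0=-1 v1=3 v2=-1; positions = 3 7 10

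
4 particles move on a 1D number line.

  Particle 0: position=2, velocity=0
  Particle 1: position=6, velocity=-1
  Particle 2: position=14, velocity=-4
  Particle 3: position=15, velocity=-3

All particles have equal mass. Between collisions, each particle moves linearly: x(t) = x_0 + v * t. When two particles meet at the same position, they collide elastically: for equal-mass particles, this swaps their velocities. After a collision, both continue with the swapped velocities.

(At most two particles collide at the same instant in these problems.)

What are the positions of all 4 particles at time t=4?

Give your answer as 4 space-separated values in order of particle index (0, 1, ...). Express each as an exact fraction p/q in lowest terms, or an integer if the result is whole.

Collision at t=8/3: particles 1 and 2 swap velocities; positions: p0=2 p1=10/3 p2=10/3 p3=7; velocities now: v0=0 v1=-4 v2=-1 v3=-3
Collision at t=3: particles 0 and 1 swap velocities; positions: p0=2 p1=2 p2=3 p3=6; velocities now: v0=-4 v1=0 v2=-1 v3=-3
Collision at t=4: particles 1 and 2 swap velocities; positions: p0=-2 p1=2 p2=2 p3=3; velocities now: v0=-4 v1=-1 v2=0 v3=-3
Advance to t=4 (no further collisions before then); velocities: v0=-4 v1=-1 v2=0 v3=-3; positions = -2 2 2 3

Answer: -2 2 2 3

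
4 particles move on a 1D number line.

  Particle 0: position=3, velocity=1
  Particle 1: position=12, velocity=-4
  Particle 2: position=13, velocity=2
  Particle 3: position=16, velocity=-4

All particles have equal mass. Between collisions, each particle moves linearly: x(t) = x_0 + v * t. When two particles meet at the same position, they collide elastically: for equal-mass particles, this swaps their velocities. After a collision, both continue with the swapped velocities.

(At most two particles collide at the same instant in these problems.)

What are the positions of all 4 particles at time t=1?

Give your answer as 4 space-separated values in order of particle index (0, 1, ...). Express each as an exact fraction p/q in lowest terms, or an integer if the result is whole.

Answer: 4 8 12 15

Derivation:
Collision at t=1/2: particles 2 and 3 swap velocities; positions: p0=7/2 p1=10 p2=14 p3=14; velocities now: v0=1 v1=-4 v2=-4 v3=2
Advance to t=1 (no further collisions before then); velocities: v0=1 v1=-4 v2=-4 v3=2; positions = 4 8 12 15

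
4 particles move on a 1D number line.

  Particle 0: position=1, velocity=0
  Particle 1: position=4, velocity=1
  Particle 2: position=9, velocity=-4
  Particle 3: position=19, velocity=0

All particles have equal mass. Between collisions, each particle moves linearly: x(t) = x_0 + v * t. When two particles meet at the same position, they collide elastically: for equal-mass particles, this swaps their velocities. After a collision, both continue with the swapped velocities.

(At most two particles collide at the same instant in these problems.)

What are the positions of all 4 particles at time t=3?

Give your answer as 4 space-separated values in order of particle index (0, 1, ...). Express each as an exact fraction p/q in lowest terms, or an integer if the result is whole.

Answer: -3 1 7 19

Derivation:
Collision at t=1: particles 1 and 2 swap velocities; positions: p0=1 p1=5 p2=5 p3=19; velocities now: v0=0 v1=-4 v2=1 v3=0
Collision at t=2: particles 0 and 1 swap velocities; positions: p0=1 p1=1 p2=6 p3=19; velocities now: v0=-4 v1=0 v2=1 v3=0
Advance to t=3 (no further collisions before then); velocities: v0=-4 v1=0 v2=1 v3=0; positions = -3 1 7 19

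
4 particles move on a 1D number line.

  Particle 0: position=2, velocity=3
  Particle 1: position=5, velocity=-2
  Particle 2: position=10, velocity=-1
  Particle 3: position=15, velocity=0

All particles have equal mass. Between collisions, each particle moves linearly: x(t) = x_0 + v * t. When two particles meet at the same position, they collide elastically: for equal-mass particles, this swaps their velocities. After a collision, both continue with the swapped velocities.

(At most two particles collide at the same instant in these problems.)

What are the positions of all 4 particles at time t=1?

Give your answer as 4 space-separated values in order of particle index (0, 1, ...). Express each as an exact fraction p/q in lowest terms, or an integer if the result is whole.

Collision at t=3/5: particles 0 and 1 swap velocities; positions: p0=19/5 p1=19/5 p2=47/5 p3=15; velocities now: v0=-2 v1=3 v2=-1 v3=0
Advance to t=1 (no further collisions before then); velocities: v0=-2 v1=3 v2=-1 v3=0; positions = 3 5 9 15

Answer: 3 5 9 15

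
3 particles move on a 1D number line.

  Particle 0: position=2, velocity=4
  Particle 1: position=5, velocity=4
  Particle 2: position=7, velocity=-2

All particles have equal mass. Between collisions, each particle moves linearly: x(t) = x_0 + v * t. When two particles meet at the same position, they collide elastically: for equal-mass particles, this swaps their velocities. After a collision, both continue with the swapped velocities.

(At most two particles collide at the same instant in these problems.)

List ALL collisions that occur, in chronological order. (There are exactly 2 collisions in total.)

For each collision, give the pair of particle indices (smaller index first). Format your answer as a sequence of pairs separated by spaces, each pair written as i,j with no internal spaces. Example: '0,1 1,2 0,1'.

Answer: 1,2 0,1

Derivation:
Collision at t=1/3: particles 1 and 2 swap velocities; positions: p0=10/3 p1=19/3 p2=19/3; velocities now: v0=4 v1=-2 v2=4
Collision at t=5/6: particles 0 and 1 swap velocities; positions: p0=16/3 p1=16/3 p2=25/3; velocities now: v0=-2 v1=4 v2=4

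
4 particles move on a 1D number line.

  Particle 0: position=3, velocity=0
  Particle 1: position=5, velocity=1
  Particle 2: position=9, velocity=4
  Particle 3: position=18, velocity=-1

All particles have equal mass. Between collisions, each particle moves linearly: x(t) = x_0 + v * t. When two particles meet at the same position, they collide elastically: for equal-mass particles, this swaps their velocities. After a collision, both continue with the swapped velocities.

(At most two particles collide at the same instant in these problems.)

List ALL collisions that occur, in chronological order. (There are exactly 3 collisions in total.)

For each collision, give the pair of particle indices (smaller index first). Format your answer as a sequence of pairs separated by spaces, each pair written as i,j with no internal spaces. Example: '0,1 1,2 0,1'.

Answer: 2,3 1,2 0,1

Derivation:
Collision at t=9/5: particles 2 and 3 swap velocities; positions: p0=3 p1=34/5 p2=81/5 p3=81/5; velocities now: v0=0 v1=1 v2=-1 v3=4
Collision at t=13/2: particles 1 and 2 swap velocities; positions: p0=3 p1=23/2 p2=23/2 p3=35; velocities now: v0=0 v1=-1 v2=1 v3=4
Collision at t=15: particles 0 and 1 swap velocities; positions: p0=3 p1=3 p2=20 p3=69; velocities now: v0=-1 v1=0 v2=1 v3=4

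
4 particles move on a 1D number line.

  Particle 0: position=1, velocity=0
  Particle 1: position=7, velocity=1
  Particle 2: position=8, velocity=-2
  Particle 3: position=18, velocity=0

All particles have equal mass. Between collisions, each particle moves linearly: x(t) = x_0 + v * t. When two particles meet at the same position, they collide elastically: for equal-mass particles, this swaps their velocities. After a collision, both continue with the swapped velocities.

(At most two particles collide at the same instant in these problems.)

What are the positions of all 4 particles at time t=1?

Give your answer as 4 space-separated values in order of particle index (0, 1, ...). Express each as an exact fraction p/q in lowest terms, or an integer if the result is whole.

Answer: 1 6 8 18

Derivation:
Collision at t=1/3: particles 1 and 2 swap velocities; positions: p0=1 p1=22/3 p2=22/3 p3=18; velocities now: v0=0 v1=-2 v2=1 v3=0
Advance to t=1 (no further collisions before then); velocities: v0=0 v1=-2 v2=1 v3=0; positions = 1 6 8 18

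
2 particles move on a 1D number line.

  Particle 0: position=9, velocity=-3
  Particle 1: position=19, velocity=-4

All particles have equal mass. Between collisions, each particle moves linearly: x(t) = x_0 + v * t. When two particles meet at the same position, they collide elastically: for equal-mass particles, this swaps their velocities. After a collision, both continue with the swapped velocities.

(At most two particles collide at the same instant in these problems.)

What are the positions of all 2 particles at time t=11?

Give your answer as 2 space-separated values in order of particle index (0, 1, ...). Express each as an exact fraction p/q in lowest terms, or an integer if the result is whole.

Answer: -25 -24

Derivation:
Collision at t=10: particles 0 and 1 swap velocities; positions: p0=-21 p1=-21; velocities now: v0=-4 v1=-3
Advance to t=11 (no further collisions before then); velocities: v0=-4 v1=-3; positions = -25 -24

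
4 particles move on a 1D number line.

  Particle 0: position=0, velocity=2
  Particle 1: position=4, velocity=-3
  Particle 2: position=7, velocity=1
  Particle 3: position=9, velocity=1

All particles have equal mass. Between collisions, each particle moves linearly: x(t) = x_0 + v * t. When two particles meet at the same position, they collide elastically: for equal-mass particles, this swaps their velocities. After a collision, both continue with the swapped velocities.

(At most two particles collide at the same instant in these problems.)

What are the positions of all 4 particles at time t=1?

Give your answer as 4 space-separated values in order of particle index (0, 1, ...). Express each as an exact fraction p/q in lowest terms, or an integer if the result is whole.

Answer: 1 2 8 10

Derivation:
Collision at t=4/5: particles 0 and 1 swap velocities; positions: p0=8/5 p1=8/5 p2=39/5 p3=49/5; velocities now: v0=-3 v1=2 v2=1 v3=1
Advance to t=1 (no further collisions before then); velocities: v0=-3 v1=2 v2=1 v3=1; positions = 1 2 8 10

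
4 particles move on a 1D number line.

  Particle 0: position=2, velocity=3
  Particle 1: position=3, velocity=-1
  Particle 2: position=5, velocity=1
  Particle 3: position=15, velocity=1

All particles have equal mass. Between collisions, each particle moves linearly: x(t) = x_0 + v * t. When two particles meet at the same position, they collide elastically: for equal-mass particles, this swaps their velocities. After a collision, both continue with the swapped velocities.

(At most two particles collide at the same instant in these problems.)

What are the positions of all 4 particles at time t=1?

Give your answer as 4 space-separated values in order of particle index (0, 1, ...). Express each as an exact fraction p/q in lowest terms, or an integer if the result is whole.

Answer: 2 5 6 16

Derivation:
Collision at t=1/4: particles 0 and 1 swap velocities; positions: p0=11/4 p1=11/4 p2=21/4 p3=61/4; velocities now: v0=-1 v1=3 v2=1 v3=1
Advance to t=1 (no further collisions before then); velocities: v0=-1 v1=3 v2=1 v3=1; positions = 2 5 6 16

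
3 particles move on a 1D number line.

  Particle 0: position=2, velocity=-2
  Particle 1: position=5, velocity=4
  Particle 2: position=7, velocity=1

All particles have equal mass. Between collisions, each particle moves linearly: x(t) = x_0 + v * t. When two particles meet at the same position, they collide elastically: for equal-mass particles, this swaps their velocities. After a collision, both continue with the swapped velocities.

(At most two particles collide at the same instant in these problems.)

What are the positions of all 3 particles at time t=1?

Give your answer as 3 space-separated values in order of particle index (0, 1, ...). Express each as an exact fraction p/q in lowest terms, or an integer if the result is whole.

Collision at t=2/3: particles 1 and 2 swap velocities; positions: p0=2/3 p1=23/3 p2=23/3; velocities now: v0=-2 v1=1 v2=4
Advance to t=1 (no further collisions before then); velocities: v0=-2 v1=1 v2=4; positions = 0 8 9

Answer: 0 8 9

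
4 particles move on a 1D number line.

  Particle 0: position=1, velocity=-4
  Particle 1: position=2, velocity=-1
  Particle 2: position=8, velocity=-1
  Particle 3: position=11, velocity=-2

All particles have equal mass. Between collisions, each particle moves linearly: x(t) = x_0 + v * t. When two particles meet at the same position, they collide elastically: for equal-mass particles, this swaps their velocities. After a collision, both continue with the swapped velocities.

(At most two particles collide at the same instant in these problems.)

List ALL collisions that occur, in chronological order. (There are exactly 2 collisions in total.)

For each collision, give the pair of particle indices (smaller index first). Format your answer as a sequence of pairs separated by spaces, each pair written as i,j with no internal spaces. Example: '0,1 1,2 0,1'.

Collision at t=3: particles 2 and 3 swap velocities; positions: p0=-11 p1=-1 p2=5 p3=5; velocities now: v0=-4 v1=-1 v2=-2 v3=-1
Collision at t=9: particles 1 and 2 swap velocities; positions: p0=-35 p1=-7 p2=-7 p3=-1; velocities now: v0=-4 v1=-2 v2=-1 v3=-1

Answer: 2,3 1,2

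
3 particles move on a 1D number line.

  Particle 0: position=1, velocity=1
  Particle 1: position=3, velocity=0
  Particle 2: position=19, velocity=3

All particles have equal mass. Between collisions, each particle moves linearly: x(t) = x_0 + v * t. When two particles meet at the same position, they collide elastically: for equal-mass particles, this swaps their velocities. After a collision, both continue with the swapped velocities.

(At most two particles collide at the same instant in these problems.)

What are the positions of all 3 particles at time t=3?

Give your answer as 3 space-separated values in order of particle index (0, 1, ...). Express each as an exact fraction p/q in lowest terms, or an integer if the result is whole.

Collision at t=2: particles 0 and 1 swap velocities; positions: p0=3 p1=3 p2=25; velocities now: v0=0 v1=1 v2=3
Advance to t=3 (no further collisions before then); velocities: v0=0 v1=1 v2=3; positions = 3 4 28

Answer: 3 4 28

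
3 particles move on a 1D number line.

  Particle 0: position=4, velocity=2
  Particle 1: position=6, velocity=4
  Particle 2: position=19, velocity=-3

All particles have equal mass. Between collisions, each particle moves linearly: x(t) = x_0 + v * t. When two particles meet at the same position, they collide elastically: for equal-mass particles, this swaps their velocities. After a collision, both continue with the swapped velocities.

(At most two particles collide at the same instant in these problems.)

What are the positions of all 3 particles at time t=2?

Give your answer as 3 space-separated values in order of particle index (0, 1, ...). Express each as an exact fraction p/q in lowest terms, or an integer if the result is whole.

Answer: 8 13 14

Derivation:
Collision at t=13/7: particles 1 and 2 swap velocities; positions: p0=54/7 p1=94/7 p2=94/7; velocities now: v0=2 v1=-3 v2=4
Advance to t=2 (no further collisions before then); velocities: v0=2 v1=-3 v2=4; positions = 8 13 14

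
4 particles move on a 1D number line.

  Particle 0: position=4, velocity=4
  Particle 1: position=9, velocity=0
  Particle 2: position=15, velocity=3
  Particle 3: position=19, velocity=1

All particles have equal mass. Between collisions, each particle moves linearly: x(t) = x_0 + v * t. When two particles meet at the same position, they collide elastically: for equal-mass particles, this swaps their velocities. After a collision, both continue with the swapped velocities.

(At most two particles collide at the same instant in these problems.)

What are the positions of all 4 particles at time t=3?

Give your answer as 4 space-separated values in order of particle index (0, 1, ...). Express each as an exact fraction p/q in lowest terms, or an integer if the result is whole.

Collision at t=5/4: particles 0 and 1 swap velocities; positions: p0=9 p1=9 p2=75/4 p3=81/4; velocities now: v0=0 v1=4 v2=3 v3=1
Collision at t=2: particles 2 and 3 swap velocities; positions: p0=9 p1=12 p2=21 p3=21; velocities now: v0=0 v1=4 v2=1 v3=3
Advance to t=3 (no further collisions before then); velocities: v0=0 v1=4 v2=1 v3=3; positions = 9 16 22 24

Answer: 9 16 22 24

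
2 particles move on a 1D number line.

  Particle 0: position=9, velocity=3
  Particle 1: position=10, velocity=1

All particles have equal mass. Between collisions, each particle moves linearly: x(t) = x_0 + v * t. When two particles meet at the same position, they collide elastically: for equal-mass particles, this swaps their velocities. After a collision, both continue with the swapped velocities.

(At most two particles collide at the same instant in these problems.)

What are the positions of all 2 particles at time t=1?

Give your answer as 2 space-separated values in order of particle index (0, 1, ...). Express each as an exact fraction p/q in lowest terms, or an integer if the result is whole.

Answer: 11 12

Derivation:
Collision at t=1/2: particles 0 and 1 swap velocities; positions: p0=21/2 p1=21/2; velocities now: v0=1 v1=3
Advance to t=1 (no further collisions before then); velocities: v0=1 v1=3; positions = 11 12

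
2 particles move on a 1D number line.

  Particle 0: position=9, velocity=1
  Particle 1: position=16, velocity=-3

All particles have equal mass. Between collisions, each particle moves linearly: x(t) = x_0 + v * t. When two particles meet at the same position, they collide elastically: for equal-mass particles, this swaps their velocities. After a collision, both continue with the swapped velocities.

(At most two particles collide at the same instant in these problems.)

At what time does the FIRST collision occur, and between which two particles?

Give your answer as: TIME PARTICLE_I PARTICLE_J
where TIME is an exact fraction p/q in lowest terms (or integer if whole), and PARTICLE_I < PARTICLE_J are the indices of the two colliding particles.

Answer: 7/4 0 1

Derivation:
Pair (0,1): pos 9,16 vel 1,-3 -> gap=7, closing at 4/unit, collide at t=7/4
Earliest collision: t=7/4 between 0 and 1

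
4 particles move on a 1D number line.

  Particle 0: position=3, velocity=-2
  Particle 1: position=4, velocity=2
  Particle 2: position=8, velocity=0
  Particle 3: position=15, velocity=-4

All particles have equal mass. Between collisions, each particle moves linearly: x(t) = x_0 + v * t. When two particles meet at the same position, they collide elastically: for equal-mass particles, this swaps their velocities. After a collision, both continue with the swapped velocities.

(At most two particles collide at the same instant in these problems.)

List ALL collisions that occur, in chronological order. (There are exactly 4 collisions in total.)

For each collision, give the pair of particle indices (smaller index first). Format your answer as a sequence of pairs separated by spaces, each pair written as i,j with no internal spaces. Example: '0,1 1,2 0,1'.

Collision at t=7/4: particles 2 and 3 swap velocities; positions: p0=-1/2 p1=15/2 p2=8 p3=8; velocities now: v0=-2 v1=2 v2=-4 v3=0
Collision at t=11/6: particles 1 and 2 swap velocities; positions: p0=-2/3 p1=23/3 p2=23/3 p3=8; velocities now: v0=-2 v1=-4 v2=2 v3=0
Collision at t=2: particles 2 and 3 swap velocities; positions: p0=-1 p1=7 p2=8 p3=8; velocities now: v0=-2 v1=-4 v2=0 v3=2
Collision at t=6: particles 0 and 1 swap velocities; positions: p0=-9 p1=-9 p2=8 p3=16; velocities now: v0=-4 v1=-2 v2=0 v3=2

Answer: 2,3 1,2 2,3 0,1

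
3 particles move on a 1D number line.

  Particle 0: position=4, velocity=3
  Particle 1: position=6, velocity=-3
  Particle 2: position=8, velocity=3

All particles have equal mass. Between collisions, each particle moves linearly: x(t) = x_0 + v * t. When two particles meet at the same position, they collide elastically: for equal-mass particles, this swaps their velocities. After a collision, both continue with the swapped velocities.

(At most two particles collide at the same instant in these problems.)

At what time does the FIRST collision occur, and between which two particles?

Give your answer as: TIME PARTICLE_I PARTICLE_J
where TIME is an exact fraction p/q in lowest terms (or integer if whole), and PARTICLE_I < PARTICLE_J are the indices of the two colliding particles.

Answer: 1/3 0 1

Derivation:
Pair (0,1): pos 4,6 vel 3,-3 -> gap=2, closing at 6/unit, collide at t=1/3
Pair (1,2): pos 6,8 vel -3,3 -> not approaching (rel speed -6 <= 0)
Earliest collision: t=1/3 between 0 and 1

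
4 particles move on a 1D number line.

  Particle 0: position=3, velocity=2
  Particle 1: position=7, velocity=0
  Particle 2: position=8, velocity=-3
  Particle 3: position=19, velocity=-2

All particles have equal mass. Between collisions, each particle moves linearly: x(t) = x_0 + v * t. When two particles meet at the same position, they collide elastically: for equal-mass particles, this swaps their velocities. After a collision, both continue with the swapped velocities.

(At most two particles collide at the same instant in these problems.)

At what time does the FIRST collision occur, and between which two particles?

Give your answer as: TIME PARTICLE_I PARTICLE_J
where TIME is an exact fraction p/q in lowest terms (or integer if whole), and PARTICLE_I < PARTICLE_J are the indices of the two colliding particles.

Pair (0,1): pos 3,7 vel 2,0 -> gap=4, closing at 2/unit, collide at t=2
Pair (1,2): pos 7,8 vel 0,-3 -> gap=1, closing at 3/unit, collide at t=1/3
Pair (2,3): pos 8,19 vel -3,-2 -> not approaching (rel speed -1 <= 0)
Earliest collision: t=1/3 between 1 and 2

Answer: 1/3 1 2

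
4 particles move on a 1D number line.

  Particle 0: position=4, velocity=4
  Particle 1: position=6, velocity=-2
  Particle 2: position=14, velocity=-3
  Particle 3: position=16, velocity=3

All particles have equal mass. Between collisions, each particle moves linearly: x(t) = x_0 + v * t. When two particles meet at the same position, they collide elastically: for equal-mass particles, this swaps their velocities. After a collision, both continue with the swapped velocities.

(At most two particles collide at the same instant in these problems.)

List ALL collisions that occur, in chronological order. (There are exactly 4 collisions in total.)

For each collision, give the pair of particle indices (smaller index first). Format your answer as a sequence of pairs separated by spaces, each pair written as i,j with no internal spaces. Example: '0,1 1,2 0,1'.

Collision at t=1/3: particles 0 and 1 swap velocities; positions: p0=16/3 p1=16/3 p2=13 p3=17; velocities now: v0=-2 v1=4 v2=-3 v3=3
Collision at t=10/7: particles 1 and 2 swap velocities; positions: p0=22/7 p1=68/7 p2=68/7 p3=142/7; velocities now: v0=-2 v1=-3 v2=4 v3=3
Collision at t=8: particles 0 and 1 swap velocities; positions: p0=-10 p1=-10 p2=36 p3=40; velocities now: v0=-3 v1=-2 v2=4 v3=3
Collision at t=12: particles 2 and 3 swap velocities; positions: p0=-22 p1=-18 p2=52 p3=52; velocities now: v0=-3 v1=-2 v2=3 v3=4

Answer: 0,1 1,2 0,1 2,3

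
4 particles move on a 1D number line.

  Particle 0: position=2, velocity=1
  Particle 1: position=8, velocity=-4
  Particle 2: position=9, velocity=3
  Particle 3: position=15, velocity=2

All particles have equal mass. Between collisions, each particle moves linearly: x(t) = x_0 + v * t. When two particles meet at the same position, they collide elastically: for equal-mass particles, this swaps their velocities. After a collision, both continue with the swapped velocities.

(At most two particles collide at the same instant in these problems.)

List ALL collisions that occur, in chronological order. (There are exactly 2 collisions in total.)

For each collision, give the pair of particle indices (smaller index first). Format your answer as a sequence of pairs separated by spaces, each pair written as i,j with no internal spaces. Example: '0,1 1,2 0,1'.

Collision at t=6/5: particles 0 and 1 swap velocities; positions: p0=16/5 p1=16/5 p2=63/5 p3=87/5; velocities now: v0=-4 v1=1 v2=3 v3=2
Collision at t=6: particles 2 and 3 swap velocities; positions: p0=-16 p1=8 p2=27 p3=27; velocities now: v0=-4 v1=1 v2=2 v3=3

Answer: 0,1 2,3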